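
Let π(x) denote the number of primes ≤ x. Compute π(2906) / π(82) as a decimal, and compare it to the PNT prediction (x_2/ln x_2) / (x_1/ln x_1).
π(2906)/π(82) = 420/22 ≈ 19.0909;  PNT prediction ≈ 19.5836.

π(82) = 22 and π(2906) = 420, so π(2906)/π(82) ≈ 19.0909. The PNT-predicted ratio is (2906/ln(2906)) / (82/ln(82)) ≈ 19.5836. The two agree to within a few percent, as expected.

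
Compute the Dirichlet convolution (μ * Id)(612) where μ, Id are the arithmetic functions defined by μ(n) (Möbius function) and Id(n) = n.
(μ * Id)(612) = 192

Divisors of 612: [1, 2, 3, 4, 6, 9, 12, 17, 18, 34, 36, 51, 68, 102, 153, 204, 306, 612]. For each d | 612:
  d = 1: μ(1) · Id(612/1) = 1 · 612 = 612
  d = 2: μ(2) · Id(612/2) = -1 · 306 = -306
  d = 3: μ(3) · Id(612/3) = -1 · 204 = -204
  d = 4: μ(4) · Id(612/4) = 0 · 153 = 0
  d = 6: μ(6) · Id(612/6) = 1 · 102 = 102
  d = 9: μ(9) · Id(612/9) = 0 · 68 = 0
  d = 12: μ(12) · Id(612/12) = 0 · 51 = 0
  d = 17: μ(17) · Id(612/17) = -1 · 36 = -36
  d = 18: μ(18) · Id(612/18) = 0 · 34 = 0
  d = 34: μ(34) · Id(612/34) = 1 · 18 = 18
  d = 36: μ(36) · Id(612/36) = 0 · 17 = 0
  d = 51: μ(51) · Id(612/51) = 1 · 12 = 12
  d = 68: μ(68) · Id(612/68) = 0 · 9 = 0
  d = 102: μ(102) · Id(612/102) = -1 · 6 = -6
  d = 153: μ(153) · Id(612/153) = 0 · 4 = 0
  d = 204: μ(204) · Id(612/204) = 0 · 3 = 0
  d = 306: μ(306) · Id(612/306) = 0 · 2 = 0
  d = 612: μ(612) · Id(612/612) = 0 · 1 = 0
Summing: (μ * Id)(612) = 612 + -306 + -204 + 0 + 102 + 0 + 0 + -36 + 0 + 18 + 0 + 12 + 0 + -6 + 0 + 0 + 0 + 0 = 192.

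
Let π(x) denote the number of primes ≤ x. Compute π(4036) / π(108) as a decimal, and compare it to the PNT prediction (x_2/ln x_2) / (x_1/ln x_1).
π(4036)/π(108) = 557/28 ≈ 19.8929;  PNT prediction ≈ 21.0734.

π(108) = 28 and π(4036) = 557, so π(4036)/π(108) ≈ 19.8929. The PNT-predicted ratio is (4036/ln(4036)) / (108/ln(108)) ≈ 21.0734. The two agree to within a few percent, as expected.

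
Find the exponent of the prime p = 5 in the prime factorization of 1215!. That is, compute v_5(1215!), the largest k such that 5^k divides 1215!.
v_5(1215!) = 301

Legendre's formula: v_p(n!) = Σ_{k ≥ 1} ⌊n / p^k⌋. For p = 5, n = 1215, the terms are:
  ⌊1215/5^1⌋ = ⌊1215/5⌋ = 243
  ⌊1215/5^2⌋ = ⌊1215/25⌋ = 48
  ⌊1215/5^3⌋ = ⌊1215/125⌋ = 9
  ⌊1215/5^4⌋ = ⌊1215/625⌋ = 1
(the next term ⌊1215/5^5⌋ = 0, terminating the sum). Summing: v_5(1215!) = 243 + 48 + 9 + 1 = 301.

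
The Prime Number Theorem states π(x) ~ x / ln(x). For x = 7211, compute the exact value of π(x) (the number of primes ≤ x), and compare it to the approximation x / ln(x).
π(7211) = 921;  x/ln(x) ≈ 811.74;  relative error ≈ 11.86%.

Directly count primes up to 7211: π(7211) = 921. The PNT approximation gives 7211/ln(7211) ≈ 7211/8.88336 ≈ 811.74. Relative error (π(x) − x/ln(x)) / π(x) ≈ 11.86%; the approximation is known to undercount slightly (Li(x) is a better estimate).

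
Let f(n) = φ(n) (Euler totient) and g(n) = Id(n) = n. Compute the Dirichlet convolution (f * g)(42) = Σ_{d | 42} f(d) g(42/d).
(φ * Id)(42) = 195

Divisors of 42: [1, 2, 3, 6, 7, 14, 21, 42]. For each d | 42:
  d = 1: φ(1) · Id(42/1) = 1 · 42 = 42
  d = 2: φ(2) · Id(42/2) = 1 · 21 = 21
  d = 3: φ(3) · Id(42/3) = 2 · 14 = 28
  d = 6: φ(6) · Id(42/6) = 2 · 7 = 14
  d = 7: φ(7) · Id(42/7) = 6 · 6 = 36
  d = 14: φ(14) · Id(42/14) = 6 · 3 = 18
  d = 21: φ(21) · Id(42/21) = 12 · 2 = 24
  d = 42: φ(42) · Id(42/42) = 12 · 1 = 12
Summing: (φ * Id)(42) = 42 + 21 + 28 + 14 + 36 + 18 + 24 + 12 = 195.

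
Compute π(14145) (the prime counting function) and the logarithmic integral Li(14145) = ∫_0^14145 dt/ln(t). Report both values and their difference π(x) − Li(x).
π(14145) = 1664;  Li(14145) ≈ 1687.44;  π(x) − Li(x) ≈ -23.44.

Direct count of primes ≤ 14145 gives π(14145) = 1664. Numerical evaluation of the logarithmic integral gives Li(14145) ≈ 1687.44. The difference π(x) − Li(x) ≈ -23.44 is typically negative for small/moderate x (Li(x) overestimates), though Littlewood's theorem shows this sign changes infinitely often.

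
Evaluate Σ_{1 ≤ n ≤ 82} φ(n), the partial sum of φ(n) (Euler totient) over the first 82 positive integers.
Σ_{n ≤ 82} φ(n) = 2060

Compute φ(n) for each 1 ≤ n ≤ 82: φ(1) = 1, φ(2) = 1, φ(3) = 2, φ(4) = 2, φ(5) = 4, φ(6) = 2, φ(7) = 6, φ(8) = 4, φ(9) = 6, φ(10) = 4, φ(11) = 10, φ(12) = 4, φ(13) = 12, φ(14) = 6, φ(15) = 8, φ(16) = 8, φ(17) = 16, φ(18) = 6, φ(19) = 18, φ(20) = 8, φ(21) = 12, φ(22) = 10, φ(23) = 22, φ(24) = 8, φ(25) = 20, φ(26) = 12, φ(27) = 18, φ(28) = 12, φ(29) = 28, φ(30) = 8, φ(31) = 30, φ(32) = 16, φ(33) = 20, φ(34) = 16, φ(35) = 24, φ(36) = 12, φ(37) = 36, φ(38) = 18, φ(39) = 24, φ(40) = 16, φ(41) = 40, φ(42) = 12, φ(43) = 42, φ(44) = 20, φ(45) = 24, φ(46) = 22, φ(47) = 46, φ(48) = 16, φ(49) = 42, φ(50) = 20, φ(51) = 32, φ(52) = 24, φ(53) = 52, φ(54) = 18, φ(55) = 40, φ(56) = 24, φ(57) = 36, φ(58) = 28, φ(59) = 58, φ(60) = 16, φ(61) = 60, φ(62) = 30, φ(63) = 36, φ(64) = 32, φ(65) = 48, φ(66) = 20, φ(67) = 66, φ(68) = 32, φ(69) = 44, φ(70) = 24, φ(71) = 70, φ(72) = 24, φ(73) = 72, φ(74) = 36, φ(75) = 40, φ(76) = 36, φ(77) = 60, φ(78) = 24, φ(79) = 78, φ(80) = 32, φ(81) = 54, φ(82) = 40. Summing all 82 values: 2060. (Average order: Σ_{n ≤ x} φ(n) ~ (3/π²) x². For x = 82, (3/π²)·82² ≈ 2043.85.)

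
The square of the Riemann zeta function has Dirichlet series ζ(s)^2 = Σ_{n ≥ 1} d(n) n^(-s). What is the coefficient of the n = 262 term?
d(262) = 4

ζ(s)^2 = (Σ 1/m^s)(Σ 1/k^s). The coefficient of 1/n^s in the product is the number of ordered pairs (m, k) with mk = n, which equals d(n). For n = 262, divisors are [1, 2, 131, 262], so d(262) = 4.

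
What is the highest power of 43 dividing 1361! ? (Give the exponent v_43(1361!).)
v_43(1361!) = 31

Legendre's formula: v_p(n!) = Σ_{k ≥ 1} ⌊n / p^k⌋. For p = 43, n = 1361, the terms are:
  ⌊1361/43^1⌋ = ⌊1361/43⌋ = 31
(the next term ⌊1361/43^2⌋ = 0, terminating the sum). Summing: v_43(1361!) = 31 = 31.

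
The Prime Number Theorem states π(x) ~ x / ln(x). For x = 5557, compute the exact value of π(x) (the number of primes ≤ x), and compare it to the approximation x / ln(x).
π(5557) = 733;  x/ln(x) ≈ 644.45;  relative error ≈ 12.08%.

Directly count primes up to 5557: π(5557) = 733. The PNT approximation gives 5557/ln(5557) ≈ 5557/8.62281 ≈ 644.45. Relative error (π(x) − x/ln(x)) / π(x) ≈ 12.08%; the approximation is known to undercount slightly (Li(x) is a better estimate).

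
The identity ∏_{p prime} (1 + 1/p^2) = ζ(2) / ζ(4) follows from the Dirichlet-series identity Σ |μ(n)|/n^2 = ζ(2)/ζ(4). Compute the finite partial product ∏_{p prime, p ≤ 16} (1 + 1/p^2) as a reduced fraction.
∏ = 1037000/693693

The primes p ≤ 16 are [2, 3, 5, 7, 11, 13]. For each, (1 + 1/p^2) = (p^2 + 1)/p^2. Multiplying these fractions over p ∈ [2, 3, 5, 7, 11, 13] gives 1037000/693693. (In the limit P → ∞ this tends to ζ(2)/ζ(4).)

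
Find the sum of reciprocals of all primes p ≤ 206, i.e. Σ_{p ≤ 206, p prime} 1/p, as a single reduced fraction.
Σ 1/p = 15202313841027497739047080375538859939135227730139536997746371469607707132833646367/7799922041683461553249199106329813876687996789903550945093032474868511536164700810

π(206) = 46, so the primes ≤ 206 are [2, 3, 5, 7, 11, 13, 17, 19, 23, 29, 31, 37, 41, 43, 47, 53, 59, 61, 67, 71, 73, 79, 83, 89, 97, 101, 103, 107, 109, 113, 127, 131, 137, 139, 149, 151, 157, 163, 167, 173, 179, 181, 191, 193, 197, 199]. Summing 1/p over these primes: 15202313841027497739047080375538859939135227730139536997746371469607707132833646367/7799922041683461553249199106329813876687996789903550945093032474868511536164700810 ≈ 1.9490. Mertens estimate ln ln(206) + 0.2615 ≈ 1.9344.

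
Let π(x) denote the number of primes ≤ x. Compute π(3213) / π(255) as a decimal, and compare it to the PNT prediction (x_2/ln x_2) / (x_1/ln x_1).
π(3213)/π(255) = 454/54 ≈ 8.4074;  PNT prediction ≈ 8.6465.

π(255) = 54 and π(3213) = 454, so π(3213)/π(255) ≈ 8.4074. The PNT-predicted ratio is (3213/ln(3213)) / (255/ln(255)) ≈ 8.6465. The two agree to within a few percent, as expected.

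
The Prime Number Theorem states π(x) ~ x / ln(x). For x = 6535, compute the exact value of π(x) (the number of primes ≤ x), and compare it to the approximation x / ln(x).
π(6535) = 844;  x/ln(x) ≈ 743.89;  relative error ≈ 11.86%.

Directly count primes up to 6535: π(6535) = 844. The PNT approximation gives 6535/ln(6535) ≈ 6535/8.78493 ≈ 743.89. Relative error (π(x) − x/ln(x)) / π(x) ≈ 11.86%; the approximation is known to undercount slightly (Li(x) is a better estimate).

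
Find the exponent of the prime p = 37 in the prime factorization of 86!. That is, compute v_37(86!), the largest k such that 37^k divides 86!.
v_37(86!) = 2

Legendre's formula: v_p(n!) = Σ_{k ≥ 1} ⌊n / p^k⌋. For p = 37, n = 86, the terms are:
  ⌊86/37^1⌋ = ⌊86/37⌋ = 2
(the next term ⌊86/37^2⌋ = 0, terminating the sum). Summing: v_37(86!) = 2 = 2.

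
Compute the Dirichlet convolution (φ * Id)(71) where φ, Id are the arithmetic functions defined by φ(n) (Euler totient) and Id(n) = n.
(φ * Id)(71) = 141

Divisors of 71: [1, 71]. For each d | 71:
  d = 1: φ(1) · Id(71/1) = 1 · 71 = 71
  d = 71: φ(71) · Id(71/71) = 70 · 1 = 70
Summing: (φ * Id)(71) = 71 + 70 = 141.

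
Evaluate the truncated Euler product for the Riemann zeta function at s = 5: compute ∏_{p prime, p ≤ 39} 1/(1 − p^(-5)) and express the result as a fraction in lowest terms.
∏ = 132487865367718741281556988782580603348847966827605/127769623698019954360176628845208514576475652988928

The primes p ≤ 39 are [2, 3, 5, 7, 11, 13, 17, 19, 23, 29, 31, 37]. For each prime, (1 − 1/p^5)^(-1) = p^5 / (p^5 − 1). The product is (1 − 1/2^5)^(-1), (1 − 1/3^5)^(-1), (1 − 1/5^5)^(-1), (1 − 1/7^5)^(-1), (1 − 1/11^5)^(-1), (1 − 1/13^5)^(-1), (1 − 1/17^5)^(-1), (1 − 1/19^5)^(-1), (1 − 1/23^5)^(-1), (1 − 1/29^5)^(-1), (1 − 1/31^5)^(-1), (1 − 1/37^5)^(-1) = ∏ p^5 / (p^5 − 1) = 132487865367718741281556988782580603348847966827605/127769623698019954360176628845208514576475652988928.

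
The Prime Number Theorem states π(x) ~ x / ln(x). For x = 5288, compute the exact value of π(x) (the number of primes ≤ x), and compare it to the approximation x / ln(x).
π(5288) = 701;  x/ln(x) ≈ 616.81;  relative error ≈ 12.01%.

Directly count primes up to 5288: π(5288) = 701. The PNT approximation gives 5288/ln(5288) ≈ 5288/8.57320 ≈ 616.81. Relative error (π(x) − x/ln(x)) / π(x) ≈ 12.01%; the approximation is known to undercount slightly (Li(x) is a better estimate).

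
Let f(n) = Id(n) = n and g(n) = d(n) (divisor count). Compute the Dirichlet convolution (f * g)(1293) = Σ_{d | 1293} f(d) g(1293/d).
(Id * d)(1293) = 2165

Divisors of 1293: [1, 3, 431, 1293]. For each d | 1293:
  d = 1: Id(1) · d(1293/1) = 1 · 4 = 4
  d = 3: Id(3) · d(1293/3) = 3 · 2 = 6
  d = 431: Id(431) · d(1293/431) = 431 · 2 = 862
  d = 1293: Id(1293) · d(1293/1293) = 1293 · 1 = 1293
Summing: (Id * d)(1293) = 4 + 6 + 862 + 1293 = 2165.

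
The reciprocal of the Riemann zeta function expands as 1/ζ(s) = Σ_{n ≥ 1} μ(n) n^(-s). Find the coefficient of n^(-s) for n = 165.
μ(165) = -1

Factor n = 165 = 3 · 5 · 11. μ(n) = 0 if any exponent ≥ 2 (not squarefree); otherwise μ(n) = (−1)^{ω(n)} where ω(n) is the number of distinct prime factors. Applying: μ(165) = -1.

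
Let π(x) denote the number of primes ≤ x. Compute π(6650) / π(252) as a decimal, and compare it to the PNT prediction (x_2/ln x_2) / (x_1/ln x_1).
π(6650)/π(252) = 856/54 ≈ 15.8519;  PNT prediction ≈ 16.5768.

π(252) = 54 and π(6650) = 856, so π(6650)/π(252) ≈ 15.8519. The PNT-predicted ratio is (6650/ln(6650)) / (252/ln(252)) ≈ 16.5768. The two agree to within a few percent, as expected.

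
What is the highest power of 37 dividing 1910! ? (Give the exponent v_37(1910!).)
v_37(1910!) = 52

Legendre's formula: v_p(n!) = Σ_{k ≥ 1} ⌊n / p^k⌋. For p = 37, n = 1910, the terms are:
  ⌊1910/37^1⌋ = ⌊1910/37⌋ = 51
  ⌊1910/37^2⌋ = ⌊1910/1369⌋ = 1
(the next term ⌊1910/37^3⌋ = 0, terminating the sum). Summing: v_37(1910!) = 51 + 1 = 52.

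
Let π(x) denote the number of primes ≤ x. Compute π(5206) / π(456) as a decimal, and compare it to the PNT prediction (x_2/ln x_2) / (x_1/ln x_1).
π(5206)/π(456) = 692/87 ≈ 7.9540;  PNT prediction ≈ 8.1680.

π(456) = 87 and π(5206) = 692, so π(5206)/π(456) ≈ 7.9540. The PNT-predicted ratio is (5206/ln(5206)) / (456/ln(456)) ≈ 8.1680. The two agree to within a few percent, as expected.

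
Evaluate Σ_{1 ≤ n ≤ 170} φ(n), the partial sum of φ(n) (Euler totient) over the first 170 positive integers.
Σ_{n ≤ 170} φ(n) = 8830

Compute φ(n) for each 1 ≤ n ≤ 170: φ(1) = 1, φ(2) = 1, φ(3) = 2, φ(4) = 2, φ(5) = 4, φ(6) = 2, φ(7) = 6, φ(8) = 4, φ(9) = 6, φ(10) = 4, φ(11) = 10, φ(12) = 4, φ(13) = 12, φ(14) = 6, φ(15) = 8, φ(16) = 8, φ(17) = 16, φ(18) = 6, φ(19) = 18, φ(20) = 8, φ(21) = 12, φ(22) = 10, φ(23) = 22, φ(24) = 8, φ(25) = 20, φ(26) = 12, φ(27) = 18, φ(28) = 12, φ(29) = 28, φ(30) = 8, φ(31) = 30, φ(32) = 16, φ(33) = 20, φ(34) = 16, φ(35) = 24, φ(36) = 12, φ(37) = 36, φ(38) = 18, φ(39) = 24, φ(40) = 16, φ(41) = 40, φ(42) = 12, φ(43) = 42, φ(44) = 20, φ(45) = 24, φ(46) = 22, φ(47) = 46, φ(48) = 16, φ(49) = 42, φ(50) = 20, φ(51) = 32, φ(52) = 24, φ(53) = 52, φ(54) = 18, φ(55) = 40, φ(56) = 24, φ(57) = 36, φ(58) = 28, φ(59) = 58, φ(60) = 16, φ(61) = 60, φ(62) = 30, φ(63) = 36, φ(64) = 32, φ(65) = 48, φ(66) = 20, φ(67) = 66, φ(68) = 32, φ(69) = 44, φ(70) = 24, φ(71) = 70, φ(72) = 24, φ(73) = 72, φ(74) = 36, φ(75) = 40, φ(76) = 36, φ(77) = 60, φ(78) = 24, φ(79) = 78, φ(80) = 32, φ(81) = 54, φ(82) = 40, φ(83) = 82, φ(84) = 24, φ(85) = 64, φ(86) = 42, φ(87) = 56, φ(88) = 40, φ(89) = 88, φ(90) = 24, φ(91) = 72, φ(92) = 44, φ(93) = 60, φ(94) = 46, φ(95) = 72, φ(96) = 32, φ(97) = 96, φ(98) = 42, φ(99) = 60, φ(100) = 40, φ(101) = 100, φ(102) = 32, φ(103) = 102, φ(104) = 48, φ(105) = 48, φ(106) = 52, φ(107) = 106, φ(108) = 36, φ(109) = 108, φ(110) = 40, φ(111) = 72, φ(112) = 48, φ(113) = 112, φ(114) = 36, φ(115) = 88, φ(116) = 56, φ(117) = 72, φ(118) = 58, φ(119) = 96, φ(120) = 32, φ(121) = 110, φ(122) = 60, φ(123) = 80, φ(124) = 60, φ(125) = 100, φ(126) = 36, φ(127) = 126, φ(128) = 64, φ(129) = 84, φ(130) = 48, φ(131) = 130, φ(132) = 40, φ(133) = 108, φ(134) = 66, φ(135) = 72, φ(136) = 64, φ(137) = 136, φ(138) = 44, φ(139) = 138, φ(140) = 48, φ(141) = 92, φ(142) = 70, φ(143) = 120, φ(144) = 48, φ(145) = 112, φ(146) = 72, φ(147) = 84, φ(148) = 72, φ(149) = 148, φ(150) = 40, φ(151) = 150, φ(152) = 72, φ(153) = 96, φ(154) = 60, φ(155) = 120, φ(156) = 48, φ(157) = 156, φ(158) = 78, φ(159) = 104, φ(160) = 64, φ(161) = 132, φ(162) = 54, φ(163) = 162, φ(164) = 80, φ(165) = 80, φ(166) = 82, φ(167) = 166, φ(168) = 48, φ(169) = 156, φ(170) = 64. Summing all 170 values: 8830. (Average order: Σ_{n ≤ x} φ(n) ~ (3/π²) x². For x = 170, (3/π²)·170² ≈ 8784.55.)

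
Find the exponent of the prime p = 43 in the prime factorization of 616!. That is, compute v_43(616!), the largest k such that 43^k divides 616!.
v_43(616!) = 14

Legendre's formula: v_p(n!) = Σ_{k ≥ 1} ⌊n / p^k⌋. For p = 43, n = 616, the terms are:
  ⌊616/43^1⌋ = ⌊616/43⌋ = 14
(the next term ⌊616/43^2⌋ = 0, terminating the sum). Summing: v_43(616!) = 14 = 14.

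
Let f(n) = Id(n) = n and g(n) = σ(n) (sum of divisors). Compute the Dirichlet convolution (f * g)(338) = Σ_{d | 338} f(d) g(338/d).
(Id * σ)(338) = 2670

Divisors of 338: [1, 2, 13, 26, 169, 338]. For each d | 338:
  d = 1: Id(1) · σ(338/1) = 1 · 549 = 549
  d = 2: Id(2) · σ(338/2) = 2 · 183 = 366
  d = 13: Id(13) · σ(338/13) = 13 · 42 = 546
  d = 26: Id(26) · σ(338/26) = 26 · 14 = 364
  d = 169: Id(169) · σ(338/169) = 169 · 3 = 507
  d = 338: Id(338) · σ(338/338) = 338 · 1 = 338
Summing: (Id * σ)(338) = 549 + 366 + 546 + 364 + 507 + 338 = 2670.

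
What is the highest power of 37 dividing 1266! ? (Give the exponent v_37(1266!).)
v_37(1266!) = 34

Legendre's formula: v_p(n!) = Σ_{k ≥ 1} ⌊n / p^k⌋. For p = 37, n = 1266, the terms are:
  ⌊1266/37^1⌋ = ⌊1266/37⌋ = 34
(the next term ⌊1266/37^2⌋ = 0, terminating the sum). Summing: v_37(1266!) = 34 = 34.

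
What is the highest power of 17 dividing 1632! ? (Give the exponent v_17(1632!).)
v_17(1632!) = 101

Legendre's formula: v_p(n!) = Σ_{k ≥ 1} ⌊n / p^k⌋. For p = 17, n = 1632, the terms are:
  ⌊1632/17^1⌋ = ⌊1632/17⌋ = 96
  ⌊1632/17^2⌋ = ⌊1632/289⌋ = 5
(the next term ⌊1632/17^3⌋ = 0, terminating the sum). Summing: v_17(1632!) = 96 + 5 = 101.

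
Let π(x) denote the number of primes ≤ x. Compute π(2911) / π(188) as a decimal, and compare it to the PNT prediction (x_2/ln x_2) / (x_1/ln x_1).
π(2911)/π(188) = 421/42 ≈ 10.0238;  PNT prediction ≈ 10.1653.

π(188) = 42 and π(2911) = 421, so π(2911)/π(188) ≈ 10.0238. The PNT-predicted ratio is (2911/ln(2911)) / (188/ln(188)) ≈ 10.1653. The two agree to within a few percent, as expected.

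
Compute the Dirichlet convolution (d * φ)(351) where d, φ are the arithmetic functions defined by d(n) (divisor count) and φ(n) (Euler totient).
(d * φ)(351) = 560

Divisors of 351: [1, 3, 9, 13, 27, 39, 117, 351]. For each d | 351:
  d = 1: d(1) · φ(351/1) = 1 · 216 = 216
  d = 3: d(3) · φ(351/3) = 2 · 72 = 144
  d = 9: d(9) · φ(351/9) = 3 · 24 = 72
  d = 13: d(13) · φ(351/13) = 2 · 18 = 36
  d = 27: d(27) · φ(351/27) = 4 · 12 = 48
  d = 39: d(39) · φ(351/39) = 4 · 6 = 24
  d = 117: d(117) · φ(351/117) = 6 · 2 = 12
  d = 351: d(351) · φ(351/351) = 8 · 1 = 8
Summing: (d * φ)(351) = 216 + 144 + 72 + 36 + 48 + 24 + 12 + 8 = 560.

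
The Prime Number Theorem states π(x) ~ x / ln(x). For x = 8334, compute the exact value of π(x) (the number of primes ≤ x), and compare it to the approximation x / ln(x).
π(8334) = 1045;  x/ln(x) ≈ 923.12;  relative error ≈ 11.66%.

Directly count primes up to 8334: π(8334) = 1045. The PNT approximation gives 8334/ln(8334) ≈ 8334/9.02810 ≈ 923.12. Relative error (π(x) − x/ln(x)) / π(x) ≈ 11.66%; the approximation is known to undercount slightly (Li(x) is a better estimate).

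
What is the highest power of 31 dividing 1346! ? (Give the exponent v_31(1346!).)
v_31(1346!) = 44

Legendre's formula: v_p(n!) = Σ_{k ≥ 1} ⌊n / p^k⌋. For p = 31, n = 1346, the terms are:
  ⌊1346/31^1⌋ = ⌊1346/31⌋ = 43
  ⌊1346/31^2⌋ = ⌊1346/961⌋ = 1
(the next term ⌊1346/31^3⌋ = 0, terminating the sum). Summing: v_31(1346!) = 43 + 1 = 44.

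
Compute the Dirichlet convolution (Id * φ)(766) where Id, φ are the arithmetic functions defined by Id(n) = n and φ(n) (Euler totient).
(Id * φ)(766) = 2295

Divisors of 766: [1, 2, 383, 766]. For each d | 766:
  d = 1: Id(1) · φ(766/1) = 1 · 382 = 382
  d = 2: Id(2) · φ(766/2) = 2 · 382 = 764
  d = 383: Id(383) · φ(766/383) = 383 · 1 = 383
  d = 766: Id(766) · φ(766/766) = 766 · 1 = 766
Summing: (Id * φ)(766) = 382 + 764 + 383 + 766 = 2295.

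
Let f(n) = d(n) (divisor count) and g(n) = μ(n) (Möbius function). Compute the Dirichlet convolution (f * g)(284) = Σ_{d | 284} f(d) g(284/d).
(d * μ)(284) = 1

Divisors of 284: [1, 2, 4, 71, 142, 284]. For each d | 284:
  d = 1: d(1) · μ(284/1) = 1 · 0 = 0
  d = 2: d(2) · μ(284/2) = 2 · 1 = 2
  d = 4: d(4) · μ(284/4) = 3 · -1 = -3
  d = 71: d(71) · μ(284/71) = 2 · 0 = 0
  d = 142: d(142) · μ(284/142) = 4 · -1 = -4
  d = 284: d(284) · μ(284/284) = 6 · 1 = 6
Summing: (d * μ)(284) = 0 + 2 + -3 + 0 + -4 + 6 = 1.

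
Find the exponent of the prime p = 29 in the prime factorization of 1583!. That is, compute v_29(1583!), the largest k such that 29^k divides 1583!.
v_29(1583!) = 55

Legendre's formula: v_p(n!) = Σ_{k ≥ 1} ⌊n / p^k⌋. For p = 29, n = 1583, the terms are:
  ⌊1583/29^1⌋ = ⌊1583/29⌋ = 54
  ⌊1583/29^2⌋ = ⌊1583/841⌋ = 1
(the next term ⌊1583/29^3⌋ = 0, terminating the sum). Summing: v_29(1583!) = 54 + 1 = 55.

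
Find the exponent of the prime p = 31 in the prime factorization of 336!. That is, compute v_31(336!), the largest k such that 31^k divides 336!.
v_31(336!) = 10

Legendre's formula: v_p(n!) = Σ_{k ≥ 1} ⌊n / p^k⌋. For p = 31, n = 336, the terms are:
  ⌊336/31^1⌋ = ⌊336/31⌋ = 10
(the next term ⌊336/31^2⌋ = 0, terminating the sum). Summing: v_31(336!) = 10 = 10.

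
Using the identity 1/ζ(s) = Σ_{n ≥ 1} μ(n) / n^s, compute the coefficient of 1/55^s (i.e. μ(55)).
μ(55) = 1

Factor n = 55 = 5 · 11. μ(n) = 0 if any exponent ≥ 2 (not squarefree); otherwise μ(n) = (−1)^{ω(n)} where ω(n) is the number of distinct prime factors. Applying: μ(55) = 1.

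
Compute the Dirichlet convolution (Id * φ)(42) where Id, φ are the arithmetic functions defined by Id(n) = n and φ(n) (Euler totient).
(Id * φ)(42) = 195

Divisors of 42: [1, 2, 3, 6, 7, 14, 21, 42]. For each d | 42:
  d = 1: Id(1) · φ(42/1) = 1 · 12 = 12
  d = 2: Id(2) · φ(42/2) = 2 · 12 = 24
  d = 3: Id(3) · φ(42/3) = 3 · 6 = 18
  d = 6: Id(6) · φ(42/6) = 6 · 6 = 36
  d = 7: Id(7) · φ(42/7) = 7 · 2 = 14
  d = 14: Id(14) · φ(42/14) = 14 · 2 = 28
  d = 21: Id(21) · φ(42/21) = 21 · 1 = 21
  d = 42: Id(42) · φ(42/42) = 42 · 1 = 42
Summing: (Id * φ)(42) = 12 + 24 + 18 + 36 + 14 + 28 + 21 + 42 = 195.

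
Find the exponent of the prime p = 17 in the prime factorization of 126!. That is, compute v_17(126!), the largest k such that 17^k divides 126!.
v_17(126!) = 7

Legendre's formula: v_p(n!) = Σ_{k ≥ 1} ⌊n / p^k⌋. For p = 17, n = 126, the terms are:
  ⌊126/17^1⌋ = ⌊126/17⌋ = 7
(the next term ⌊126/17^2⌋ = 0, terminating the sum). Summing: v_17(126!) = 7 = 7.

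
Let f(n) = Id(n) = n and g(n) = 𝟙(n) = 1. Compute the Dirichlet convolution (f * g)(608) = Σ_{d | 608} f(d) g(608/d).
(Id * 𝟙)(608) = 1260

Divisors of 608: [1, 2, 4, 8, 16, 19, 32, 38, 76, 152, 304, 608]. For each d | 608:
  d = 1: Id(1) · 𝟙(608/1) = 1 · 1 = 1
  d = 2: Id(2) · 𝟙(608/2) = 2 · 1 = 2
  d = 4: Id(4) · 𝟙(608/4) = 4 · 1 = 4
  d = 8: Id(8) · 𝟙(608/8) = 8 · 1 = 8
  d = 16: Id(16) · 𝟙(608/16) = 16 · 1 = 16
  d = 19: Id(19) · 𝟙(608/19) = 19 · 1 = 19
  d = 32: Id(32) · 𝟙(608/32) = 32 · 1 = 32
  d = 38: Id(38) · 𝟙(608/38) = 38 · 1 = 38
  d = 76: Id(76) · 𝟙(608/76) = 76 · 1 = 76
  d = 152: Id(152) · 𝟙(608/152) = 152 · 1 = 152
  d = 304: Id(304) · 𝟙(608/304) = 304 · 1 = 304
  d = 608: Id(608) · 𝟙(608/608) = 608 · 1 = 608
Summing: (Id * 𝟙)(608) = 1 + 2 + 4 + 8 + 16 + 19 + 32 + 38 + 76 + 152 + 304 + 608 = 1260.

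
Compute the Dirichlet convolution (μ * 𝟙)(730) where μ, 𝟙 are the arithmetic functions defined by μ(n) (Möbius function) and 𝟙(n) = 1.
(μ * 𝟙)(730) = 0

Divisors of 730: [1, 2, 5, 10, 73, 146, 365, 730]. For each d | 730:
  d = 1: μ(1) · 𝟙(730/1) = 1 · 1 = 1
  d = 2: μ(2) · 𝟙(730/2) = -1 · 1 = -1
  d = 5: μ(5) · 𝟙(730/5) = -1 · 1 = -1
  d = 10: μ(10) · 𝟙(730/10) = 1 · 1 = 1
  d = 73: μ(73) · 𝟙(730/73) = -1 · 1 = -1
  d = 146: μ(146) · 𝟙(730/146) = 1 · 1 = 1
  d = 365: μ(365) · 𝟙(730/365) = 1 · 1 = 1
  d = 730: μ(730) · 𝟙(730/730) = -1 · 1 = -1
Summing: (μ * 𝟙)(730) = 1 + -1 + -1 + 1 + -1 + 1 + 1 + -1 = 0.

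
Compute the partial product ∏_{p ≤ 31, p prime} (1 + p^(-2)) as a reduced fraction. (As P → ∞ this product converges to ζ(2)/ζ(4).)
∏ = 7292191856800000/4827887490090357

The primes p ≤ 31 are [2, 3, 5, 7, 11, 13, 17, 19, 23, 29, 31]. For each, (1 + 1/p^2) = (p^2 + 1)/p^2. Multiplying these fractions over p ∈ [2, 3, 5, 7, 11, 13, 17, 19, 23, 29, 31] gives 7292191856800000/4827887490090357. (In the limit P → ∞ this tends to ζ(2)/ζ(4).)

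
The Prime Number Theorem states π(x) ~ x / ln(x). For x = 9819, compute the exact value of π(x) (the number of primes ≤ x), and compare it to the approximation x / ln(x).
π(9819) = 1211;  x/ln(x) ≈ 1068.20;  relative error ≈ 11.79%.

Directly count primes up to 9819: π(9819) = 1211. The PNT approximation gives 9819/ln(9819) ≈ 9819/9.19207 ≈ 1068.20. Relative error (π(x) − x/ln(x)) / π(x) ≈ 11.79%; the approximation is known to undercount slightly (Li(x) is a better estimate).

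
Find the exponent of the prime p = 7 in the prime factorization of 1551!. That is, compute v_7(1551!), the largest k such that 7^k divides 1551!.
v_7(1551!) = 256

Legendre's formula: v_p(n!) = Σ_{k ≥ 1} ⌊n / p^k⌋. For p = 7, n = 1551, the terms are:
  ⌊1551/7^1⌋ = ⌊1551/7⌋ = 221
  ⌊1551/7^2⌋ = ⌊1551/49⌋ = 31
  ⌊1551/7^3⌋ = ⌊1551/343⌋ = 4
(the next term ⌊1551/7^4⌋ = 0, terminating the sum). Summing: v_7(1551!) = 221 + 31 + 4 = 256.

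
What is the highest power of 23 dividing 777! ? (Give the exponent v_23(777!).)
v_23(777!) = 34

Legendre's formula: v_p(n!) = Σ_{k ≥ 1} ⌊n / p^k⌋. For p = 23, n = 777, the terms are:
  ⌊777/23^1⌋ = ⌊777/23⌋ = 33
  ⌊777/23^2⌋ = ⌊777/529⌋ = 1
(the next term ⌊777/23^3⌋ = 0, terminating the sum). Summing: v_23(777!) = 33 + 1 = 34.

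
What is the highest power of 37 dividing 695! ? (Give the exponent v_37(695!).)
v_37(695!) = 18

Legendre's formula: v_p(n!) = Σ_{k ≥ 1} ⌊n / p^k⌋. For p = 37, n = 695, the terms are:
  ⌊695/37^1⌋ = ⌊695/37⌋ = 18
(the next term ⌊695/37^2⌋ = 0, terminating the sum). Summing: v_37(695!) = 18 = 18.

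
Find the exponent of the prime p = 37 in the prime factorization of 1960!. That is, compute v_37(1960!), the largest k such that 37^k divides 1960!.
v_37(1960!) = 53

Legendre's formula: v_p(n!) = Σ_{k ≥ 1} ⌊n / p^k⌋. For p = 37, n = 1960, the terms are:
  ⌊1960/37^1⌋ = ⌊1960/37⌋ = 52
  ⌊1960/37^2⌋ = ⌊1960/1369⌋ = 1
(the next term ⌊1960/37^3⌋ = 0, terminating the sum). Summing: v_37(1960!) = 52 + 1 = 53.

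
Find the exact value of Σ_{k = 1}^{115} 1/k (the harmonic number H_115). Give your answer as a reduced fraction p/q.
H_115 = 92573227274776723505600817476549419778817513966049/17379782769567790172972927968296006432665936992320

Direct summation: H_115 = 1 + 1/2 + ... + 1/115. The least common denominator is lcm(1, ..., 115) = 955888052326228459513511038256280353796626534577600; over this denominator the numerator is 955888052326228459513511038256280353796626534577600 + 477944026163114229756755519128140176898313267288800 + 318629350775409486504503679418760117932208844859200 + 238972013081557114878377759564070088449156633644400 + 191177610465245691902702207651256070759325306915520 + 159314675387704743252251839709380058966104422429600 + 136555436046604065644787291179468621970946647796800 + 119486006540778557439188879782035044224578316822200 + 106209783591803162168167893139586705977402948286400 + 95588805232622845951351103825628035379662653457760 + 86898913847838950864864639841480032163329684961600 + 79657337693852371626125919854690029483052211214800 + 73529850178940650731808541404329257984355887275200 + 68277718023302032822393645589734310985473323898400 + 63725870155081897300900735883752023586441768971840 + 59743003270389278719594439891017522112289158411100 + 56228708960366379971383002250369432576272149092800 + 53104891795901581084083946569793352988701474143200 + 50309897490854129448079528329277913357717186030400 + 47794402616311422975675551912814017689831326728880 + 45518478682201355214929097059822873990315549265600 + 43449456923919475432432319920740016081664842480800 + 41560350101140367804935262532881754512896805851200 + 39828668846926185813062959927345014741526105607400 + 38235522093049138380540441530251214151865061383104 + 36764925089470325365904270702164628992177943637600 + 35403261197267720722722631046528901992467649428800 + 34138859011651016411196822794867155492736661949200 + 32961656976766498603914173732975184613676777054400 + 31862935077540948650450367941876011793220884485920 + 30835098462136401919790678653428398509568597889600 + 29871501635194639359797219945508761056144579205550 + 28966304615946316954954879947160010721109894987200 + 28114354480183189985691501125184716288136074546400 + 27311087209320813128957458235893724394189329559360 + 26552445897950790542041973284896676494350737071600 + 25834812225033201608473271304223793345854771204800 + 25154948745427064724039764164638956678858593015200 + 24509950059646883577269513801443085994785295758400 + 23897201308155711487837775956407008844915663364440 + 23314342739664108768622220445275130580405525233600 + 22759239341100677607464548529911436995157774632800 + 22229954705261126965430489261773961716200617083200 + 21724728461959737716216159960370008040832421240400 + 21241956718360632433633578627917341195480589657280 + 20780175050570183902467631266440877256448402925600 + 20338043666515499138585341239495326676523968820800 + 19914334423463092906531479963672507370763052803700 + 19507919435229152234969613025638374567278092542400 + 19117761046524569190270220765125607075932530691552 + 18742902986788793323794334083456477525424049697600 + 18382462544735162682952135351082314496088971818800 + 18035623628796763387047378080307176486728802539200 + 17701630598633860361361315523264450996233824714400 + 17379782769567790172972927968296006432665936992320 + 17069429505825508205598411397433577746368330974600 + 16769965830284709816026509443092637785905728676800 + 16480828488383249301957086866487592306838388527200 + 16201492412308956940906966750106446674519093806400 + 15931467538770474325225183970938005896610442242960 + 15670295939774237041205098987807874652403713681600 + 15417549231068200959895339326714199254784298944800 + 15172826227400451738309699019940957996771849755200 + 14935750817597319679898609972754380528072289602775 + 14705970035788130146361708280865851596871177455040 + 14483152307973158477477439973580005360554947493600 + 14266985855615350141992702063526572444725769172800 + 14057177240091594992845750562592358144068037273200 + 13853450033713455934978420844293918170965601950400 + 13655543604660406564478729117946862197094664779680 + 13463212004594767035401563919102540194318683585600 + 13276222948975395271020986642448338247175368535800 + 13094356881181211774157685455565484298583925131200 + 12917406112516600804236635652111896672927385602400 + 12745174031016379460180147176750404717288353794368 + 12577474372713532362019882082319478339429296507600 + 12414130549691278694980662834497147451904240708800 + 12254975029823441788634756900721542997392647879200 + 12099848763623145057133051117168105744261095374400 + 11948600654077855743918887978203504422457831682220 + 11801087065755906907574210348842967330822549809600 + 11657171369832054384311110222637565290202762616800 + 11516723522002752524259169135617835587911163067200 + 11379619670550338803732274264955718497578887316400 + 11245741792073275994276600450073886515254429818560 + 11114977352630563482715244630886980858100308541600 + 10987218992255499534638057910991728204558925684800 + 10862364230979868858108079980185004020416210620200 + 10740315194676724264196753238834610716816028478400 + 10620978359180316216816789313958670597740294828640 + 10504264311277235818829791629189893997765126753600 + 10390087525285091951233815633220438628224201462800 + 10278366154045467306596892884476132836522865963200 + 10169021833257749569292670619747663338261984410400 + 10061979498170825889615905665855582671543437206080 + 9957167211731546453265739981836253685381526401850 + 9854516003363179994984649878930725296872438500800 + 9753959717614576117484806512819187283639046271200 + 9655434871982105651651626649053336907036631662400 + 9558880523262284595135110382562803537966265345776 + 9464238141843846133797138992636439146501252817600 + 9371451493394396661897167041728238762712024848800 + 9280466527439111257412728526760003434918704219200 + 9191231272367581341476067675541157248044485909400 + 9103695736440271042985819411964574798063109853120 + 9017811814398381693523689040153588243364401269600 + 8933533199310546350593561105198881811183425556800 + 8850815299316930180680657761632225498116912357200 + 8769615158956224399206523286754865631161711326400 + 8689891384783895086486463984148003216332968496160 + 8611604075011067202824423768074597781951590401600 + 8534714752912754102799205698716788873184165487300 + 8459186303771933270031071135011330564571916235200 + 8384982915142354908013254721546318892952864338400 + 8312070020228073560987052506576350902579361170240 = 5091527500112719792808044961210218087834963268132695, so H_115 = 5091527500112719792808044961210218087834963268132695/955888052326228459513511038256280353796626534577600; reducing by gcd(5091527500112719792808044961210218087834963268132695, 955888052326228459513511038256280353796626534577600) = 55 gives 92573227274776723505600817476549419778817513966049/17379782769567790172972927968296006432665936992320 ≈ 5.32649. (The PNT-adjacent estimate ln(115) + γ ≈ 5.32215 matches within O(1/n).)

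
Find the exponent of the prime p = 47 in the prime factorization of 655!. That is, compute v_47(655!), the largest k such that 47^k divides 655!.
v_47(655!) = 13

Legendre's formula: v_p(n!) = Σ_{k ≥ 1} ⌊n / p^k⌋. For p = 47, n = 655, the terms are:
  ⌊655/47^1⌋ = ⌊655/47⌋ = 13
(the next term ⌊655/47^2⌋ = 0, terminating the sum). Summing: v_47(655!) = 13 = 13.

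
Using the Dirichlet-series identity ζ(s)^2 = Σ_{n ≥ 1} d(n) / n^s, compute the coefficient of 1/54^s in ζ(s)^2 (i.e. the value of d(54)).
d(54) = 8

ζ(s)^2 = (Σ 1/m^s)(Σ 1/k^s). The coefficient of 1/n^s in the product is the number of ordered pairs (m, k) with mk = n, which equals d(n). For n = 54, divisors are [1, 2, 3, 6, 9, 18, 27, 54], so d(54) = 8.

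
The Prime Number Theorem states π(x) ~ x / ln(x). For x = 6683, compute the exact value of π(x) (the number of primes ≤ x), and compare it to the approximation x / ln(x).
π(6683) = 861;  x/ln(x) ≈ 758.80;  relative error ≈ 11.87%.

Directly count primes up to 6683: π(6683) = 861. The PNT approximation gives 6683/ln(6683) ≈ 6683/8.80732 ≈ 758.80. Relative error (π(x) − x/ln(x)) / π(x) ≈ 11.87%; the approximation is known to undercount slightly (Li(x) is a better estimate).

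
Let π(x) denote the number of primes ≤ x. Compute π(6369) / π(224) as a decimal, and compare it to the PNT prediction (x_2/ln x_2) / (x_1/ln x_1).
π(6369)/π(224) = 830/48 ≈ 17.2917;  PNT prediction ≈ 17.5666.

π(224) = 48 and π(6369) = 830, so π(6369)/π(224) ≈ 17.2917. The PNT-predicted ratio is (6369/ln(6369)) / (224/ln(224)) ≈ 17.5666. The two agree to within a few percent, as expected.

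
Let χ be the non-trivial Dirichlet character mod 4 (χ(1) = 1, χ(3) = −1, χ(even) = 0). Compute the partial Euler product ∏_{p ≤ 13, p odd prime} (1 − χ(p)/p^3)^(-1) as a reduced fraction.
∏ = 17910767875/18484721664

The odd primes p ≤ 13 are [3, 5, 7, 11, 13]. For each, χ(p) = 1 if p ≡ 1 mod 4, χ(p) = −1 if p ≡ 3 mod 4. Taking (1 − χ(p)/p^3)^(-1) = p^3/(p^3 − χ(p)): (1 − (-1)/3^3)^(-1) · (1 − (1)/5^3)^(-1) · (1 − (-1)/7^3)^(-1) · (1 − (-1)/11^3)^(-1) · (1 − (1)/13^3)^(-1) = 17910767875/18484721664.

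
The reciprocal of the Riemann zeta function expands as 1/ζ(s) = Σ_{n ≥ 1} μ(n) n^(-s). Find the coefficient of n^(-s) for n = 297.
μ(297) = 0

Factor n = 297 = 3^3 · 11. μ(n) = 0 if any exponent ≥ 2 (not squarefree); otherwise μ(n) = (−1)^{ω(n)} where ω(n) is the number of distinct prime factors. Applying: μ(297) = 0.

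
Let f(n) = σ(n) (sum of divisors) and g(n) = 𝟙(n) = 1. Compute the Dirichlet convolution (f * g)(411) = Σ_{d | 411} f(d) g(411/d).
(σ * 𝟙)(411) = 695

Divisors of 411: [1, 3, 137, 411]. For each d | 411:
  d = 1: σ(1) · 𝟙(411/1) = 1 · 1 = 1
  d = 3: σ(3) · 𝟙(411/3) = 4 · 1 = 4
  d = 137: σ(137) · 𝟙(411/137) = 138 · 1 = 138
  d = 411: σ(411) · 𝟙(411/411) = 552 · 1 = 552
Summing: (σ * 𝟙)(411) = 1 + 4 + 138 + 552 = 695.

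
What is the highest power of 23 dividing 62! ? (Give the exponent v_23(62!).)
v_23(62!) = 2

Legendre's formula: v_p(n!) = Σ_{k ≥ 1} ⌊n / p^k⌋. For p = 23, n = 62, the terms are:
  ⌊62/23^1⌋ = ⌊62/23⌋ = 2
(the next term ⌊62/23^2⌋ = 0, terminating the sum). Summing: v_23(62!) = 2 = 2.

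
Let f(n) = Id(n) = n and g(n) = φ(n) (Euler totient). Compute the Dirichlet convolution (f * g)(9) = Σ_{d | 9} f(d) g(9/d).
(Id * φ)(9) = 21

Divisors of 9: [1, 3, 9]. For each d | 9:
  d = 1: Id(1) · φ(9/1) = 1 · 6 = 6
  d = 3: Id(3) · φ(9/3) = 3 · 2 = 6
  d = 9: Id(9) · φ(9/9) = 9 · 1 = 9
Summing: (Id * φ)(9) = 6 + 6 + 9 = 21.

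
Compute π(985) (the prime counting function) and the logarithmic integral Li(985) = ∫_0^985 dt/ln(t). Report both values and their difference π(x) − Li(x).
π(985) = 166;  Li(985) ≈ 175.44;  π(x) − Li(x) ≈ -9.44.

Direct count of primes ≤ 985 gives π(985) = 166. Numerical evaluation of the logarithmic integral gives Li(985) ≈ 175.44. The difference π(x) − Li(x) ≈ -9.44 is typically negative for small/moderate x (Li(x) overestimates), though Littlewood's theorem shows this sign changes infinitely often.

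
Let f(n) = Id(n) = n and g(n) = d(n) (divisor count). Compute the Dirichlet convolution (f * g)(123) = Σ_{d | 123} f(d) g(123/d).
(Id * d)(123) = 215

Divisors of 123: [1, 3, 41, 123]. For each d | 123:
  d = 1: Id(1) · d(123/1) = 1 · 4 = 4
  d = 3: Id(3) · d(123/3) = 3 · 2 = 6
  d = 41: Id(41) · d(123/41) = 41 · 2 = 82
  d = 123: Id(123) · d(123/123) = 123 · 1 = 123
Summing: (Id * d)(123) = 4 + 6 + 82 + 123 = 215.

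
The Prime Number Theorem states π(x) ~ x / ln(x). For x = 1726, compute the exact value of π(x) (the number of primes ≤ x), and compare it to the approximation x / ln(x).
π(1726) = 269;  x/ln(x) ≈ 231.57;  relative error ≈ 13.92%.

Directly count primes up to 1726: π(1726) = 269. The PNT approximation gives 1726/ln(1726) ≈ 1726/7.45356 ≈ 231.57. Relative error (π(x) − x/ln(x)) / π(x) ≈ 13.92%; the approximation is known to undercount slightly (Li(x) is a better estimate).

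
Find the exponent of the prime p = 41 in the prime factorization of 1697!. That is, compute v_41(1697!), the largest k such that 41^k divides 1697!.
v_41(1697!) = 42

Legendre's formula: v_p(n!) = Σ_{k ≥ 1} ⌊n / p^k⌋. For p = 41, n = 1697, the terms are:
  ⌊1697/41^1⌋ = ⌊1697/41⌋ = 41
  ⌊1697/41^2⌋ = ⌊1697/1681⌋ = 1
(the next term ⌊1697/41^3⌋ = 0, terminating the sum). Summing: v_41(1697!) = 41 + 1 = 42.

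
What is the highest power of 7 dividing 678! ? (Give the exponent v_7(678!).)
v_7(678!) = 110

Legendre's formula: v_p(n!) = Σ_{k ≥ 1} ⌊n / p^k⌋. For p = 7, n = 678, the terms are:
  ⌊678/7^1⌋ = ⌊678/7⌋ = 96
  ⌊678/7^2⌋ = ⌊678/49⌋ = 13
  ⌊678/7^3⌋ = ⌊678/343⌋ = 1
(the next term ⌊678/7^4⌋ = 0, terminating the sum). Summing: v_7(678!) = 96 + 13 + 1 = 110.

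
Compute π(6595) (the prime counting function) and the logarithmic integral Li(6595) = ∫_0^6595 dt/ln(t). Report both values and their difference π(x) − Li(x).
π(6595) = 852;  Li(6595) ≈ 868.43;  π(x) − Li(x) ≈ -16.43.

Direct count of primes ≤ 6595 gives π(6595) = 852. Numerical evaluation of the logarithmic integral gives Li(6595) ≈ 868.43. The difference π(x) − Li(x) ≈ -16.43 is typically negative for small/moderate x (Li(x) overestimates), though Littlewood's theorem shows this sign changes infinitely often.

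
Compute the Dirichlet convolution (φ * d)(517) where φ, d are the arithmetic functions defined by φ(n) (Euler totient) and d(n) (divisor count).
(φ * d)(517) = 576

Divisors of 517: [1, 11, 47, 517]. For each d | 517:
  d = 1: φ(1) · d(517/1) = 1 · 4 = 4
  d = 11: φ(11) · d(517/11) = 10 · 2 = 20
  d = 47: φ(47) · d(517/47) = 46 · 2 = 92
  d = 517: φ(517) · d(517/517) = 460 · 1 = 460
Summing: (φ * d)(517) = 4 + 20 + 92 + 460 = 576.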